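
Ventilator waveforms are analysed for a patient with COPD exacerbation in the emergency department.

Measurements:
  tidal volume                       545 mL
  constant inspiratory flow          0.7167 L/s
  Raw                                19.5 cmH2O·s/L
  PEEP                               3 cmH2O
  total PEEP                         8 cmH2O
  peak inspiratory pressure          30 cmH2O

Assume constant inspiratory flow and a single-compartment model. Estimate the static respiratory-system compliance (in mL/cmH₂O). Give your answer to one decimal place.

Total PEEP = 8 cmH2O (set 3 + intrinsic 5); this is the baseline alveolar pressure.
Equation of motion (constant flow): PIP = Vt/C + R·V̇ + PEEP.
Vt/C = PIP − R·V̇ − PEEP = 30 − 19.5×0.7167 − 8 = 30 − 13.976 − 8 = 8.024 cmH2O.
C = Vt / 8.024 = 545 / 8.024 = 67.921 mL/cmH2O.

67.9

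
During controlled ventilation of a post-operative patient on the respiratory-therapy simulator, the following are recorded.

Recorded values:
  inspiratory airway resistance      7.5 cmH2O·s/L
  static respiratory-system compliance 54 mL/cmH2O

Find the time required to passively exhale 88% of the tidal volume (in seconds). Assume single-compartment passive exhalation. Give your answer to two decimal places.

τ = R × C = 7.5 × 54 mL/cmH2O = 7.5 × 0.054 L/cmH2O = 0.405 s.
Exhaled fraction f = 1 − e^(−t/τ) → t = −τ·ln(1 − f) = −0.405·ln(0.12) = 0.8587 s.

0.86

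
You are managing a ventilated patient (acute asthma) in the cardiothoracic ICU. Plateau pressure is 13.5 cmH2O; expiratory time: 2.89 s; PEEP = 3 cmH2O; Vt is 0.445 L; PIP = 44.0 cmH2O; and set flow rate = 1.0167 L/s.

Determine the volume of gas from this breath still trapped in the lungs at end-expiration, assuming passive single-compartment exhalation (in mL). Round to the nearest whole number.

46

R = (PIP − Pplat)/V̇ = (44.0 − 13.5) / 1.0167 = 30.5/1.0167 = 29.999 cmH2O·s/L.
C = Vt/(Pplat − PEEP) = 445.0 / (13.5 − 3) = 445.0/10.5 = 42.381 mL/cmH2O.
τ = R × C = 29.999 × 0.04238 L/cmH2O = 1.271 s.
Fraction remaining = e^(−Te/τ) = e^(−2.89/1.271) = 0.1029.
Trapped volume = 445.0 × 0.1029 = 45.791 mL.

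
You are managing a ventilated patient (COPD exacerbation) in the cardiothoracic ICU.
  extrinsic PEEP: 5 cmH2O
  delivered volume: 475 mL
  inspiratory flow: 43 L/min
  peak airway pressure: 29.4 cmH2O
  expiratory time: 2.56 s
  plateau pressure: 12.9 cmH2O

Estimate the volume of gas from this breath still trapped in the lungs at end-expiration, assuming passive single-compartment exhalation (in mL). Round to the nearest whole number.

75

Flow: 43 L/min ÷ 60 = 0.7167 L/s.
R = (PIP − Pplat)/V̇ = (29.4 − 12.9) / 0.7167 = 16.5/0.7167 = 23.022 cmH2O·s/L.
C = Vt/(Pplat − PEEP) = 475.0 / (12.9 − 5) = 475.0/7.9 = 60.127 mL/cmH2O.
τ = R × C = 23.022 × 0.06013 L/cmH2O = 1.384 s.
Fraction remaining = e^(−Te/τ) = e^(−2.56/1.384) = 0.1573.
Trapped volume = 475.0 × 0.1573 = 74.718 mL.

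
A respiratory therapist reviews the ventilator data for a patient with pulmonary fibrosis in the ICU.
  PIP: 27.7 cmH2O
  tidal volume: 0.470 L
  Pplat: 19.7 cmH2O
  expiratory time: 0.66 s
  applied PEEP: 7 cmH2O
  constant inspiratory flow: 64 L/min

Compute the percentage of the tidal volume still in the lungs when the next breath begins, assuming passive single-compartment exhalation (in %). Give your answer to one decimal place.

Flow: 64 L/min ÷ 60 = 1.0667 L/s.
R = (PIP − Pplat)/V̇ = (27.7 − 19.7) / 1.0667 = 8.0/1.0667 = 7.5 cmH2O·s/L.
C = Vt/(Pplat − PEEP) = 470.0 / (19.7 − 7) = 470.0/12.7 = 37.008 mL/cmH2O.
τ = R × C = 7.5 × 0.03701 L/cmH2O = 0.2776 s.
Fraction remaining at end-expiration = e^(−Te/τ) = e^(−0.66/0.2776) = 0.09278 → 9.278%.

9.3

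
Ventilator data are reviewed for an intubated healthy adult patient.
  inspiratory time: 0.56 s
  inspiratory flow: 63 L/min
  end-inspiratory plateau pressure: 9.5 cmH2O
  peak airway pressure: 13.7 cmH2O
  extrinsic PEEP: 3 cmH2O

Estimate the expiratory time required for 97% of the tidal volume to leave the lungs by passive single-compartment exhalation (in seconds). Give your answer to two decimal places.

Flow: 63 L/min ÷ 60 = 1.05 L/s.
Vt = flow × Ti = 1.05 L/s × 0.56 s × 1000 mL/L = 588.0 mL.
R = (PIP − Pplat)/V̇ = (13.7 − 9.5) / 1.05 = 4.2/1.05 = 4.0 cmH2O·s/L.
C = Vt/(Pplat − PEEP) = 588.0 / (9.5 − 3) = 588.0/6.5 = 90.462 mL/cmH2O.
τ = R × C = 4.0 × 0.09046 L/cmH2O = 0.3618 s.
t = −τ·ln(1 − 0.97) = −0.3618·ln(0.03) = 1.269 s.

1.27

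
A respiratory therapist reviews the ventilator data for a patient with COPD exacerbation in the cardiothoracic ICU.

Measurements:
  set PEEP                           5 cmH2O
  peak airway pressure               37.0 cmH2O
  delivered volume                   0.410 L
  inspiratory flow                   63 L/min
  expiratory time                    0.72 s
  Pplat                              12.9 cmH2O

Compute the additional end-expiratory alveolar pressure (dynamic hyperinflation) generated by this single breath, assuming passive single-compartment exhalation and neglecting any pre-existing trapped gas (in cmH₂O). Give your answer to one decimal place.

4.3

Flow: 63 L/min ÷ 60 = 1.05 L/s.
R = (PIP − Pplat)/V̇ = (37.0 − 12.9) / 1.05 = 24.1/1.05 = 22.952 cmH2O·s/L.
C = Vt/(Pplat − PEEP) = 410.0 / (12.9 − 5) = 410.0/7.9 = 51.899 mL/cmH2O.
τ = R × C = 22.952 × 0.0519 L/cmH2O = 1.191 s.
Fraction remaining = e^(−Te/τ) = e^(−0.72/1.191) = 0.5463; trapped volume = 410.0 × 0.5463 = 223.98 mL.
Additional alveolar pressure from trapping ≈ V_trapped / C = 223.98 / 51.899 = 4.316 cmH2O.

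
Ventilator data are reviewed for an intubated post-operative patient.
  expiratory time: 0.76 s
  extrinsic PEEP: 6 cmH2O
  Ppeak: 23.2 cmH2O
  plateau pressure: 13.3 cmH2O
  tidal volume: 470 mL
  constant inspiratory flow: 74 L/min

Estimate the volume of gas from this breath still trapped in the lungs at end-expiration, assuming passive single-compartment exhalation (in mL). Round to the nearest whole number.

108

Flow: 74 L/min ÷ 60 = 1.2333 L/s.
R = (PIP − Pplat)/V̇ = (23.2 − 13.3) / 1.2333 = 9.9/1.2333 = 8.027 cmH2O·s/L.
C = Vt/(Pplat − PEEP) = 470.0 / (13.3 − 6) = 470.0/7.3 = 64.384 mL/cmH2O.
τ = R × C = 8.027 × 0.06438 L/cmH2O = 0.5168 s.
Fraction remaining = e^(−Te/τ) = e^(−0.76/0.5168) = 0.2298.
Trapped volume = 470.0 × 0.2298 = 108.01 mL.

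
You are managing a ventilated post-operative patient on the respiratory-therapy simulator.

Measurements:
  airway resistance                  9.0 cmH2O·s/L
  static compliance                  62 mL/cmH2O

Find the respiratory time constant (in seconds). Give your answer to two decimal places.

τ = R × C = 9.0 × 62 mL/cmH2O = 9.0 × 0.062 L/cmH2O = 0.558 s.

0.56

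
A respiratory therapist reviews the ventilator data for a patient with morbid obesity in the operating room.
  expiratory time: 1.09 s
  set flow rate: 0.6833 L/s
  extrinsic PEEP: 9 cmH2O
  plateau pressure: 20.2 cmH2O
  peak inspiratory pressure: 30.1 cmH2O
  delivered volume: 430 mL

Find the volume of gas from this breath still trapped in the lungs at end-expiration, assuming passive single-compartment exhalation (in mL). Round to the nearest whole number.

R = (PIP − Pplat)/V̇ = (30.1 − 20.2) / 0.6833 = 9.9/0.6833 = 14.489 cmH2O·s/L.
C = Vt/(Pplat − PEEP) = 430.0 / (20.2 − 9) = 430.0/11.2 = 38.393 mL/cmH2O.
τ = R × C = 14.489 × 0.03839 L/cmH2O = 0.5562 s.
Fraction remaining = e^(−Te/τ) = e^(−1.09/0.5562) = 0.1409.
Trapped volume = 430.0 × 0.1409 = 60.587 mL.

61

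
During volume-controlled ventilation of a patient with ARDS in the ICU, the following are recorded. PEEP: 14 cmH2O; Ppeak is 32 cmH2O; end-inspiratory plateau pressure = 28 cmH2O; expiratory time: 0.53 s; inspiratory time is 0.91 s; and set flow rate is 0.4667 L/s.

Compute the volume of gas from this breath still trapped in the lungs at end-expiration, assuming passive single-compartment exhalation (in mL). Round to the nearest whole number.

55

Vt = flow × Ti = 0.4667 L/s × 0.91 s × 1000 mL/L = 424.7 mL.
R = (PIP − Pplat)/V̇ = (32 − 28) / 0.4667 = 4.0/0.4667 = 8.571 cmH2O·s/L.
C = Vt/(Pplat − PEEP) = 424.7 / (28 − 14) = 424.7/14.0 = 30.336 mL/cmH2O.
τ = R × C = 8.571 × 0.03034 L/cmH2O = 0.26 s.
Fraction remaining = e^(−Te/τ) = e^(−0.53/0.26) = 0.1302.
Trapped volume = 424.7 × 0.1302 = 55.296 mL.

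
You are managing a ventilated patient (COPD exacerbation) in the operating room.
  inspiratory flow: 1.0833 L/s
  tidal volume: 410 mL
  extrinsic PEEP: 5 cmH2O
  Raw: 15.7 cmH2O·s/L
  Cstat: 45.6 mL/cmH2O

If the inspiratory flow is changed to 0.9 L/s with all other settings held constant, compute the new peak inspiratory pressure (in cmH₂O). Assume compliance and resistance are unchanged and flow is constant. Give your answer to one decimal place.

28.1

PIP = Vt/C + R·V̇ + PEEP (constant-flow equation of motion).
Only the resistive term changes: ΔPIP = R × ΔV̇ = 15.7 × (0.9 − 1.0833) = 15.7 × -0.1833 = -2.878 cmH2O.
Original PIP = 410/45.6 + 15.7×1.0833 + 5 = 30.999 cmH2O; new PIP = 30.999 + (-2.878) = 28.121 cmH2O.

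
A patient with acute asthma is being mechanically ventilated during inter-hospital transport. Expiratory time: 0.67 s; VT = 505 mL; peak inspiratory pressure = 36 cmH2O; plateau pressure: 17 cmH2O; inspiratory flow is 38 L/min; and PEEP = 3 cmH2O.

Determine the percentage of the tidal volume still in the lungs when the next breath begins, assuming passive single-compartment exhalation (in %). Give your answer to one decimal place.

Flow: 38 L/min ÷ 60 = 0.6333 L/s.
R = (PIP − Pplat)/V̇ = (36 − 17) / 0.6333 = 19.0/0.6333 = 30.002 cmH2O·s/L.
C = Vt/(Pplat − PEEP) = 505.0 / (17 − 3) = 505.0/14.0 = 36.071 mL/cmH2O.
τ = R × C = 30.002 × 0.03607 L/cmH2O = 1.082 s.
Fraction remaining at end-expiration = e^(−Te/τ) = e^(−0.67/1.082) = 0.5384 → 53.84%.

53.8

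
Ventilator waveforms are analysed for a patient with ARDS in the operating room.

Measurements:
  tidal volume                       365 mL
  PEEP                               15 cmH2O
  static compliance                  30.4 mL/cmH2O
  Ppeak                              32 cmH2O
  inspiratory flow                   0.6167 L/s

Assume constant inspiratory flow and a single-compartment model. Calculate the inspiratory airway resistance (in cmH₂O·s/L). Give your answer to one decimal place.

8.1

Equation of motion (constant flow): PIP = Vt/C + R·V̇ + PEEP.
R·V̇ = PIP − Vt/C − PEEP = 32 − 365/30.4 − 15 = 32 − 12.007 − 15 = 4.993 cmH2O.
R = 4.993 / 0.6167 = 8.096 cmH2O·s/L.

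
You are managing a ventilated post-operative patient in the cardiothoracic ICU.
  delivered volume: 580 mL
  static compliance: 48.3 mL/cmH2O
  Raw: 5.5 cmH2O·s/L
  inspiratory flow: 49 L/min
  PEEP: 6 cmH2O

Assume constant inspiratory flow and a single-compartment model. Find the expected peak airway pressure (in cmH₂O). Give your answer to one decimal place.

Flow: 49 L/min ÷ 60 = 0.8167 L/s.
Equation of motion (constant flow): PIP = Vt/C + R·V̇ + PEEP.
PIP = 580/48.3 + 5.5×0.8167 + 6 = 12.008 + 4.492 + 6 = 22.5 cmH2O.

22.5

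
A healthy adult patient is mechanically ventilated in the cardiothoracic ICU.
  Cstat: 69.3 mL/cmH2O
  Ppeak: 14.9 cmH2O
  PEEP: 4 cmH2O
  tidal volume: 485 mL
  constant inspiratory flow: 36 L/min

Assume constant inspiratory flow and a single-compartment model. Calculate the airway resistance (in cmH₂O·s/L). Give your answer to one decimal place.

Flow: 36 L/min ÷ 60 = 0.6 L/s.
Equation of motion (constant flow): PIP = Vt/C + R·V̇ + PEEP.
R·V̇ = PIP − Vt/C − PEEP = 14.9 − 485/69.3 − 4 = 14.9 − 6.999 − 4 = 3.901 cmH2O.
R = 3.901 / 0.6 = 6.502 cmH2O·s/L.

6.5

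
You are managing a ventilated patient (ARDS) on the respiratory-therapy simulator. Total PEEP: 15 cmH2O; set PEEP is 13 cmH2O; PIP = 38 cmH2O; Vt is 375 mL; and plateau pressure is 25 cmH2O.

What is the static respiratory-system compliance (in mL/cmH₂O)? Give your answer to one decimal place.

End-expiratory occlusion gives total PEEP = 15 cmH2O (intrinsic PEEP = 15 − 13 = 2). Use total PEEP for the elastic gradient.
Cstat = Vt / (Pplat − PEEPtotal) = 375 / (25 − 15) = 375 / 10.0 = 37.5 mL/cmH2O.

37.5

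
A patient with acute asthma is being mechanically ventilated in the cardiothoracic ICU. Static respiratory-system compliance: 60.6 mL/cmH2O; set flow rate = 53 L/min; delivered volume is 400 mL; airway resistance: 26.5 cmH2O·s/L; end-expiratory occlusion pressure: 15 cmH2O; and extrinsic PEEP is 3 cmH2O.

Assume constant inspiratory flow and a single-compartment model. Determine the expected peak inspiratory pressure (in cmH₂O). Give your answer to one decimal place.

45.0

Flow: 53 L/min ÷ 60 = 0.8833 L/s.
Total PEEP = 15 cmH2O (set 3 + intrinsic 12); this is the baseline alveolar pressure.
Equation of motion (constant flow): PIP = Vt/C + R·V̇ + PEEP.
PIP = 400/60.6 + 26.5×0.8833 + 15 = 6.601 + 23.407 + 15 = 45.008 cmH2O.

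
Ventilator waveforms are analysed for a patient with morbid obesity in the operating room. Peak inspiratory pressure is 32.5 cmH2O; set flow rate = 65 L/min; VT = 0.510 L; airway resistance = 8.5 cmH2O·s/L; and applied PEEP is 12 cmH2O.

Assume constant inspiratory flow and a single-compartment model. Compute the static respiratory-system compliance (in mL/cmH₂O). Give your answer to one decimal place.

45.2

Flow: 65 L/min ÷ 60 = 1.0833 L/s.
Equation of motion (constant flow): PIP = Vt/C + R·V̇ + PEEP.
Vt/C = PIP − R·V̇ − PEEP = 32.5 − 8.5×1.0833 − 12 = 32.5 − 9.208 − 12 = 11.292 cmH2O.
C = Vt / 11.292 = 510 / 11.292 = 45.165 mL/cmH2O.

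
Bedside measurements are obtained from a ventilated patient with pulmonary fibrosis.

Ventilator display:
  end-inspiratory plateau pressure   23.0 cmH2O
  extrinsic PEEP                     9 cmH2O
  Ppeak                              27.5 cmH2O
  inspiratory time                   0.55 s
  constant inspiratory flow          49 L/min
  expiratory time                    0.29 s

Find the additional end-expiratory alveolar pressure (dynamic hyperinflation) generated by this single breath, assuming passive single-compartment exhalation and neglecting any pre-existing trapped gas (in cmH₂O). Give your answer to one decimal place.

2.7

Flow: 49 L/min ÷ 60 = 0.8167 L/s.
Vt = flow × Ti = 0.8167 L/s × 0.55 s × 1000 mL/L = 449.19 mL.
R = (PIP − Pplat)/V̇ = (27.5 − 23.0) / 0.8167 = 4.5/0.8167 = 5.51 cmH2O·s/L.
C = Vt/(Pplat − PEEP) = 449.19 / (23.0 − 9) = 449.19/14.0 = 32.085 mL/cmH2O.
τ = R × C = 5.51 × 0.03209 L/cmH2O = 0.1768 s.
Fraction remaining = e^(−Te/τ) = e^(−0.29/0.1768) = 0.1939; trapped volume = 449.19 × 0.1939 = 87.098 mL.
Additional alveolar pressure from trapping ≈ V_trapped / C = 87.098 / 32.085 = 2.715 cmH2O.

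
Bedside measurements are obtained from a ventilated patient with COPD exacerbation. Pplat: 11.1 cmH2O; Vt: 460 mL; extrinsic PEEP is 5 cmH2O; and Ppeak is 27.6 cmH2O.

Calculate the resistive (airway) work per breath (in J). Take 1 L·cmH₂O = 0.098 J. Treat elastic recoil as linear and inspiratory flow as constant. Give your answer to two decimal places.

0.74

With constant inspiratory flow the resistive pressure is constant at PIP − Pplat = 27.6 − 11.1 = 16.5 cmH2O, so resistive work = 16.5 × 0.460 = 7.59 L·cmH2O.
× 0.098 J/(L·cmH2O) → 0.7438 J.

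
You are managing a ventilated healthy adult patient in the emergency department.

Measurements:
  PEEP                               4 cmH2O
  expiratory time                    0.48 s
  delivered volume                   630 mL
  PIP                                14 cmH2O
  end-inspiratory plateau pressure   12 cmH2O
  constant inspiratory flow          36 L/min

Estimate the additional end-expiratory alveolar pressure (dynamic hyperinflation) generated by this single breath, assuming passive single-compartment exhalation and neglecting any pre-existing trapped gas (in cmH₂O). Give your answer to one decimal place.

Flow: 36 L/min ÷ 60 = 0.6 L/s.
R = (PIP − Pplat)/V̇ = (14 − 12) / 0.6 = 2.0/0.6 = 3.333 cmH2O·s/L.
C = Vt/(Pplat − PEEP) = 630.0 / (12 − 4) = 630.0/8.0 = 78.75 mL/cmH2O.
τ = R × C = 3.333 × 0.07875 L/cmH2O = 0.2625 s.
Fraction remaining = e^(−Te/τ) = e^(−0.48/0.2625) = 0.1606; trapped volume = 630.0 × 0.1606 = 101.18 mL.
Additional alveolar pressure from trapping ≈ V_trapped / C = 101.18 / 78.75 = 1.285 cmH2O.

1.3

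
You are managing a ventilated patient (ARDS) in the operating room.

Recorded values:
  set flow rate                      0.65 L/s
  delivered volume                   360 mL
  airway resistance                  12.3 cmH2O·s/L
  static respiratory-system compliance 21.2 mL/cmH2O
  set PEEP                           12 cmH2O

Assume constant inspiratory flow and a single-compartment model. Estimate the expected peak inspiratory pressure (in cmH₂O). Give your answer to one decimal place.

37.0

Equation of motion (constant flow): PIP = Vt/C + R·V̇ + PEEP.
PIP = 360/21.2 + 12.3×0.65 + 12 = 16.981 + 7.995 + 12 = 36.976 cmH2O.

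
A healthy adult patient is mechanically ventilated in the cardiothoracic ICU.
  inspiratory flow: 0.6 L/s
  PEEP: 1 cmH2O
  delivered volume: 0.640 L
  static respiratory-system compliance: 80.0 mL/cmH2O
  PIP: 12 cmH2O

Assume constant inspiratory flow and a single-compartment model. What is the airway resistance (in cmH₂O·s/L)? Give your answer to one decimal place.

5.0

Equation of motion (constant flow): PIP = Vt/C + R·V̇ + PEEP.
R·V̇ = PIP − Vt/C − PEEP = 12 − 640/80.0 − 1 = 12 − 8.0 − 1 = 3.0 cmH2O.
R = 3.0 / 0.6 = 5.0 cmH2O·s/L.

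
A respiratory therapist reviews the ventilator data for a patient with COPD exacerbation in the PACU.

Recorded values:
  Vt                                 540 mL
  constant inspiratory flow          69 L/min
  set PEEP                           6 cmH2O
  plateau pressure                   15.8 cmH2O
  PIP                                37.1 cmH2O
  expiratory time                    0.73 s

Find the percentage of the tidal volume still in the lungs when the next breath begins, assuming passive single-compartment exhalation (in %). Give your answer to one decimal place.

Flow: 69 L/min ÷ 60 = 1.15 L/s.
R = (PIP − Pplat)/V̇ = (37.1 − 15.8) / 1.15 = 21.3/1.15 = 18.522 cmH2O·s/L.
C = Vt/(Pplat − PEEP) = 540.0 / (15.8 − 6) = 540.0/9.8 = 55.102 mL/cmH2O.
τ = R × C = 18.522 × 0.0551 L/cmH2O = 1.021 s.
Fraction remaining at end-expiration = e^(−Te/τ) = e^(−0.73/1.021) = 0.4892 → 48.92%.

48.9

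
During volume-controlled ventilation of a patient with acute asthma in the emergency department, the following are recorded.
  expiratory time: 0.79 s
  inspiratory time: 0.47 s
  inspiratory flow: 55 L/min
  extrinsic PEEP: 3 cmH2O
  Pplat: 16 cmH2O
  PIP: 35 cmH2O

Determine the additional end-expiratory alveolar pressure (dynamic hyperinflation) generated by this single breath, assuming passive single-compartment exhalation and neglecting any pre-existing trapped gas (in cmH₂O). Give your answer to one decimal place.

Flow: 55 L/min ÷ 60 = 0.9167 L/s.
Vt = flow × Ti = 0.9167 L/s × 0.47 s × 1000 mL/L = 430.85 mL.
R = (PIP − Pplat)/V̇ = (35 − 16) / 0.9167 = 19.0/0.9167 = 20.727 cmH2O·s/L.
C = Vt/(Pplat − PEEP) = 430.85 / (16 − 3) = 430.85/13.0 = 33.142 mL/cmH2O.
τ = R × C = 20.727 × 0.03314 L/cmH2O = 0.6869 s.
Fraction remaining = e^(−Te/τ) = e^(−0.79/0.6869) = 0.3166; trapped volume = 430.85 × 0.3166 = 136.41 mL.
Additional alveolar pressure from trapping ≈ V_trapped / C = 136.41 / 33.142 = 4.116 cmH2O.

4.1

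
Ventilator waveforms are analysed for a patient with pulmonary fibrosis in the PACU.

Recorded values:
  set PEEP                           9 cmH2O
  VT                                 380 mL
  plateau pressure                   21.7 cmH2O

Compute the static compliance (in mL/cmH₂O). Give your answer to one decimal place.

Cstat = Vt / (Pplat − PEEP) = 380 / (21.7 − 9) = 380 / 12.7 = 29.921 mL/cmH2O.

29.9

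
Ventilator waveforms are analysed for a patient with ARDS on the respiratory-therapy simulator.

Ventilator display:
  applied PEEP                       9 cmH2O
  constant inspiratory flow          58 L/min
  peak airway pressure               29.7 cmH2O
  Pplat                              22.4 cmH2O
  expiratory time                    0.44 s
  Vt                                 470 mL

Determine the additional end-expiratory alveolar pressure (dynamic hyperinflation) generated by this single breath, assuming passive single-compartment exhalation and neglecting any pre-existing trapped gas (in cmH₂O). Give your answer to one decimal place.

Flow: 58 L/min ÷ 60 = 0.9667 L/s.
R = (PIP − Pplat)/V̇ = (29.7 − 22.4) / 0.9667 = 7.3/0.9667 = 7.551 cmH2O·s/L.
C = Vt/(Pplat − PEEP) = 470.0 / (22.4 − 9) = 470.0/13.4 = 35.075 mL/cmH2O.
τ = R × C = 7.551 × 0.03508 L/cmH2O = 0.2649 s.
Fraction remaining = e^(−Te/τ) = e^(−0.44/0.2649) = 0.1899; trapped volume = 470.0 × 0.1899 = 89.253 mL.
Additional alveolar pressure from trapping ≈ V_trapped / C = 89.253 / 35.075 = 2.545 cmH2O.

2.5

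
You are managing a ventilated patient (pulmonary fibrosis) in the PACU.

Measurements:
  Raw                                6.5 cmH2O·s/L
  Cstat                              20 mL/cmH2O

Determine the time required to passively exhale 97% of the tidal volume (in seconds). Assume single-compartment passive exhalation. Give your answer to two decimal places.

τ = R × C = 6.5 × 20 mL/cmH2O = 6.5 × 0.020 L/cmH2O = 0.13 s.
Exhaled fraction f = 1 − e^(−t/τ) → t = −τ·ln(1 − f) = −0.13·ln(0.03) = 0.4559 s.

0.46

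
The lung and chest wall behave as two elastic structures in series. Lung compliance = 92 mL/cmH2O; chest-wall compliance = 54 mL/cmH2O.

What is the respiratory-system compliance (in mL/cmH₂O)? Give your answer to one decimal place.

34.0

Lung and chest wall are elastances in series: 1/Crs = 1/CL + 1/Ccw.
1/Crs = 1/92 + 1/54 = 0.02939.
Crs = 34.025 mL/cmH2O.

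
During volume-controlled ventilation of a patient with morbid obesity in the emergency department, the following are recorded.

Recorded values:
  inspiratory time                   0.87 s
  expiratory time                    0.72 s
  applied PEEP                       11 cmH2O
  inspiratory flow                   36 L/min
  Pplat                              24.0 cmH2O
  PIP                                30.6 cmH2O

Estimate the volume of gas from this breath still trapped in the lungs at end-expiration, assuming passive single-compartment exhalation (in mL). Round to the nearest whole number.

102

Flow: 36 L/min ÷ 60 = 0.6 L/s.
Vt = flow × Ti = 0.6 L/s × 0.87 s × 1000 mL/L = 522.0 mL.
R = (PIP − Pplat)/V̇ = (30.6 − 24.0) / 0.6 = 6.6/0.6 = 11.0 cmH2O·s/L.
C = Vt/(Pplat − PEEP) = 522.0 / (24.0 − 11) = 522.0/13.0 = 40.154 mL/cmH2O.
τ = R × C = 11.0 × 0.04015 L/cmH2O = 0.4417 s.
Fraction remaining = e^(−Te/τ) = e^(−0.72/0.4417) = 0.1959.
Trapped volume = 522.0 × 0.1959 = 102.26 mL.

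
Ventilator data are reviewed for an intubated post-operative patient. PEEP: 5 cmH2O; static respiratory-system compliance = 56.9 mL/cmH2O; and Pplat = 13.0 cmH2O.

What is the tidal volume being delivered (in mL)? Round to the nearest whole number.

455

Vt = Cstat × (Pplat − PEEP) = 56.9 × (13.0 − 5) = 56.9 × 8.0 = 455.2 mL.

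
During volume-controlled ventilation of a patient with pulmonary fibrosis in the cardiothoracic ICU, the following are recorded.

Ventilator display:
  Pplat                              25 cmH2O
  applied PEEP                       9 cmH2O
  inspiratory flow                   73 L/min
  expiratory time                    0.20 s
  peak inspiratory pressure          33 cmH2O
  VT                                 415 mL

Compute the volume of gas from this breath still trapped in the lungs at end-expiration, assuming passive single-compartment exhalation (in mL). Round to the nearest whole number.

128

Flow: 73 L/min ÷ 60 = 1.2167 L/s.
R = (PIP − Pplat)/V̇ = (33 − 25) / 1.2167 = 8.0/1.2167 = 6.575 cmH2O·s/L.
C = Vt/(Pplat − PEEP) = 415.0 / (25 − 9) = 415.0/16.0 = 25.938 mL/cmH2O.
τ = R × C = 6.575 × 0.02594 L/cmH2O = 0.1706 s.
Fraction remaining = e^(−Te/τ) = e^(−0.20/0.1706) = 0.3096.
Trapped volume = 415.0 × 0.3096 = 128.48 mL.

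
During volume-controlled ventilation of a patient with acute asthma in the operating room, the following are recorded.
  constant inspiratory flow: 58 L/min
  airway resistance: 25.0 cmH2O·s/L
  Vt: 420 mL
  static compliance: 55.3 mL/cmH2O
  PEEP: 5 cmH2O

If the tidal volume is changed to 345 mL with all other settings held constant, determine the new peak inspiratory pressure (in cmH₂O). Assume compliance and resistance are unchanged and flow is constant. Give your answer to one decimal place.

Flow: 58 L/min ÷ 60 = 0.9667 L/s.
PIP = Vt/C + R·V̇ + PEEP (constant-flow equation of motion).
Only the elastic term changes: ΔPIP = ΔVt / C = (345 − 420) / 55.3 = -1.356 cmH2O.
Original PIP = 420/55.3 + 25.0×0.9667 + 5 = 36.762 cmH2O; new PIP = 36.762 + (-1.356) = 35.406 cmH2O.

35.4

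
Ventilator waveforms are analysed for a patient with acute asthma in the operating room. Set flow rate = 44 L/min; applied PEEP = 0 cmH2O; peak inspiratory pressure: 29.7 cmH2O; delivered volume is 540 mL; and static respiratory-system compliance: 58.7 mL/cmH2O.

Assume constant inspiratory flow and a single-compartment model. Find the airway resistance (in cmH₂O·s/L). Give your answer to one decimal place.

28.0

Flow: 44 L/min ÷ 60 = 0.7333 L/s.
Equation of motion (constant flow): PIP = Vt/C + R·V̇ + PEEP.
R·V̇ = PIP − Vt/C − PEEP = 29.7 − 540/58.7 − 0 = 29.7 − 9.199 − 0 = 20.501 cmH2O.
R = 20.501 / 0.7333 = 27.957 cmH2O·s/L.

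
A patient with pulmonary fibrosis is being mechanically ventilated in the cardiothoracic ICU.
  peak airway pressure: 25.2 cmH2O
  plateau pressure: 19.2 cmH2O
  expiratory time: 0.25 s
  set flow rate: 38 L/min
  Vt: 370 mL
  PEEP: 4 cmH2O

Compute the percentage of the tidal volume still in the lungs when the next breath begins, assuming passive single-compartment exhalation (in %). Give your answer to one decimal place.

33.8

Flow: 38 L/min ÷ 60 = 0.6333 L/s.
R = (PIP − Pplat)/V̇ = (25.2 − 19.2) / 0.6333 = 6.0/0.6333 = 9.474 cmH2O·s/L.
C = Vt/(Pplat − PEEP) = 370.0 / (19.2 − 4) = 370.0/15.2 = 24.342 mL/cmH2O.
τ = R × C = 9.474 × 0.02434 L/cmH2O = 0.2306 s.
Fraction remaining at end-expiration = e^(−Te/τ) = e^(−0.25/0.2306) = 0.3382 → 33.82%.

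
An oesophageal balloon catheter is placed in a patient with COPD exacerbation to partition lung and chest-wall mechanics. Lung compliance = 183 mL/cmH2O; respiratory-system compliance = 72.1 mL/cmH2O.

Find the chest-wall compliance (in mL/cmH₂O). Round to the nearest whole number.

1/Ccw = 1/Crs − 1/CL.
1/Ccw = 1/72.1 − 1/183 = 0.008405.
Ccw = 118.98 mL/cmH2O.

119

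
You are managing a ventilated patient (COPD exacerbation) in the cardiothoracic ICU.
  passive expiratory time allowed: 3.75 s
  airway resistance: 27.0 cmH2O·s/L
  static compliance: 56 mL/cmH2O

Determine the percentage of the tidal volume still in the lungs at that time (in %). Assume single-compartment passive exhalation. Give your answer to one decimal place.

τ = R × C = 27.0 × 56 mL/cmH2O = 27.0 × 0.056 L/cmH2O = 1.512 s.
Passive exhalation: V(t)/V₀ = e^(−t/τ) = e^(−3.75/1.512) = 0.08373.
Fraction remaining = 0.08373 → 8.373%.

8.4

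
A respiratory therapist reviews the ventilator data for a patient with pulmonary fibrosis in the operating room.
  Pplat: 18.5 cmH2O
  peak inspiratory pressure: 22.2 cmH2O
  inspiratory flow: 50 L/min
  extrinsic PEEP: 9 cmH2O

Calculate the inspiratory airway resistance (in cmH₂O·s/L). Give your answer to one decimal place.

Flow: 50 L/min ÷ 60 = 0.8333 L/s.
Raw = (PIP − Pplat) / flow = (22.2 − 18.5) / 0.8333 = 3.7 / 0.8333 = 4.44 cmH2O·s/L.

4.4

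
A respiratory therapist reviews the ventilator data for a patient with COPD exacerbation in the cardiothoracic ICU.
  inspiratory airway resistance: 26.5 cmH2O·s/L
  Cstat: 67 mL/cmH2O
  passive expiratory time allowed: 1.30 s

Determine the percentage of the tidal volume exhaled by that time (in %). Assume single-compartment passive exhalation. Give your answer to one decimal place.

τ = R × C = 26.5 × 67 mL/cmH2O = 26.5 × 0.067 L/cmH2O = 1.776 s.
Passive exhalation: V(t)/V₀ = e^(−t/τ) = e^(−1.30/1.776) = 0.481.
Fraction exhaled = 1 − 0.481 = 0.519 → 51.9%.

51.9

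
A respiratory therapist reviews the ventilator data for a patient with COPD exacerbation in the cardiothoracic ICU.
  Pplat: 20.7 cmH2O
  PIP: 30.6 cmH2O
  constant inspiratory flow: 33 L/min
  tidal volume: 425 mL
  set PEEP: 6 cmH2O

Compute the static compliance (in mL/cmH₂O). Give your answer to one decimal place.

Cstat = Vt / (Pplat − PEEP) = 425 / (20.7 − 6) = 425 / 14.7 = 28.912 mL/cmH2O.

28.9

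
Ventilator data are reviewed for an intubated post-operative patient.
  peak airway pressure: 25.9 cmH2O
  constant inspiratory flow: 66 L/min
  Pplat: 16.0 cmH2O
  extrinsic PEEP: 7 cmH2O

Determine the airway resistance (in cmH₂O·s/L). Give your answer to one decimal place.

9.0

Flow: 66 L/min ÷ 60 = 1.1 L/s.
Raw = (PIP − Pplat) / flow = (25.9 − 16.0) / 1.1 = 9.9 / 1.1 = 9.0 cmH2O·s/L.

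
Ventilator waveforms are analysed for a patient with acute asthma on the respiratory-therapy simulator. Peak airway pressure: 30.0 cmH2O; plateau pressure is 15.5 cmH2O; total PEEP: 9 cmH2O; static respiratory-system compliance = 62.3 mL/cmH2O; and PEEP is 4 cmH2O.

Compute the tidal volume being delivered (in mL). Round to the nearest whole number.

405

End-expiratory occlusion gives total PEEP = 9 cmH2O (intrinsic PEEP = 9 − 4 = 5). Use total PEEP for the elastic gradient.
Vt = Cstat × (Pplat − PEEPtotal) = 62.3 × (15.5 − 9) = 62.3 × 6.5 = 404.95 mL.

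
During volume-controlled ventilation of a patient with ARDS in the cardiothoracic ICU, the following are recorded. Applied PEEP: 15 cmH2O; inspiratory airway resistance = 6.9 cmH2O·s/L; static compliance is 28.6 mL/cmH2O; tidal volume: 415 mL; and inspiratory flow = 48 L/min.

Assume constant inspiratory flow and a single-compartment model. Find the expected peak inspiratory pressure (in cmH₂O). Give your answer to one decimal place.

Flow: 48 L/min ÷ 60 = 0.8 L/s.
Equation of motion (constant flow): PIP = Vt/C + R·V̇ + PEEP.
PIP = 415/28.6 + 6.9×0.8 + 15 = 14.51 + 5.52 + 15 = 35.03 cmH2O.

35.0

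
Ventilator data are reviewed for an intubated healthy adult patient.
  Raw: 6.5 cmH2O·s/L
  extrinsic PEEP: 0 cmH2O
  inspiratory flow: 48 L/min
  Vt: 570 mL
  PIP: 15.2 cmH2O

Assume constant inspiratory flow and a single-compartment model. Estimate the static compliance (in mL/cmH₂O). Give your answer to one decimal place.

Flow: 48 L/min ÷ 60 = 0.8 L/s.
Equation of motion (constant flow): PIP = Vt/C + R·V̇ + PEEP.
Vt/C = PIP − R·V̇ − PEEP = 15.2 − 6.5×0.8 − 0 = 15.2 − 5.2 − 0 = 10.0 cmH2O.
C = Vt / 10.0 = 570 / 10.0 = 57.0 mL/cmH2O.

57.0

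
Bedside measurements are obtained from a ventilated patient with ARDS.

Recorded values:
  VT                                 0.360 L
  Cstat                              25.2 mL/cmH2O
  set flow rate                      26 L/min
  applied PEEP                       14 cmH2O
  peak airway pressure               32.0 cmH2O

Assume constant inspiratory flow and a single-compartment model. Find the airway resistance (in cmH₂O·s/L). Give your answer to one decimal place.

8.6

Flow: 26 L/min ÷ 60 = 0.4333 L/s.
Equation of motion (constant flow): PIP = Vt/C + R·V̇ + PEEP.
R·V̇ = PIP − Vt/C − PEEP = 32.0 − 360/25.2 − 14 = 32.0 − 14.286 − 14 = 3.714 cmH2O.
R = 3.714 / 0.4333 = 8.571 cmH2O·s/L.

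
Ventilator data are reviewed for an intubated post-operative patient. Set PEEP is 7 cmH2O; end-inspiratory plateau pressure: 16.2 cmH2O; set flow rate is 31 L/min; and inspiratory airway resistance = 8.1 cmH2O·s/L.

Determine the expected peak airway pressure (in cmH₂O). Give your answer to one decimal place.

Flow: 31 L/min ÷ 60 = 0.5167 L/s.
PIP = Pplat + Raw × flow = 16.2 + 8.1 × 0.5167 = 16.2 + 4.185 = 20.385 cmH2O.

20.4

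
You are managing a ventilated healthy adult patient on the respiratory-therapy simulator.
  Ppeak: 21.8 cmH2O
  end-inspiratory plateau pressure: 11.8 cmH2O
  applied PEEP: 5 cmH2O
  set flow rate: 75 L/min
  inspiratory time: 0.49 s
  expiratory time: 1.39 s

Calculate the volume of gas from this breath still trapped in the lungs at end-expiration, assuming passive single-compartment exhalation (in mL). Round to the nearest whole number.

Flow: 75 L/min ÷ 60 = 1.25 L/s.
Vt = flow × Ti = 1.25 L/s × 0.49 s × 1000 mL/L = 612.5 mL.
R = (PIP − Pplat)/V̇ = (21.8 − 11.8) / 1.25 = 10.0/1.25 = 8.0 cmH2O·s/L.
C = Vt/(Pplat − PEEP) = 612.5 / (11.8 − 5) = 612.5/6.8 = 90.074 mL/cmH2O.
τ = R × C = 8.0 × 0.09007 L/cmH2O = 0.7206 s.
Fraction remaining = e^(−Te/τ) = e^(−1.39/0.7206) = 0.1453.
Trapped volume = 612.5 × 0.1453 = 88.996 mL.

89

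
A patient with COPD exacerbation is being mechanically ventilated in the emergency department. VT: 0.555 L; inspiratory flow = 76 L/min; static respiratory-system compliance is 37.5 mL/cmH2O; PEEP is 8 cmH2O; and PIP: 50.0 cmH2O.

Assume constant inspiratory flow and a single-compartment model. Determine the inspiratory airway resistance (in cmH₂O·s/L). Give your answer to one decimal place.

21.5

Flow: 76 L/min ÷ 60 = 1.2667 L/s.
Equation of motion (constant flow): PIP = Vt/C + R·V̇ + PEEP.
R·V̇ = PIP − Vt/C − PEEP = 50.0 − 555/37.5 − 8 = 50.0 − 14.8 − 8 = 27.2 cmH2O.
R = 27.2 / 1.2667 = 21.473 cmH2O·s/L.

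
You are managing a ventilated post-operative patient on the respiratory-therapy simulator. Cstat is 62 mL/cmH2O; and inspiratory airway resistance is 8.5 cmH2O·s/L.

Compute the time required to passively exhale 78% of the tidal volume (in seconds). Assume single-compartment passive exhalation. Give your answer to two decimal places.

0.80

τ = R × C = 8.5 × 62 mL/cmH2O = 8.5 × 0.062 L/cmH2O = 0.527 s.
Exhaled fraction f = 1 − e^(−t/τ) → t = −τ·ln(1 − f) = −0.527·ln(0.22) = 0.7979 s.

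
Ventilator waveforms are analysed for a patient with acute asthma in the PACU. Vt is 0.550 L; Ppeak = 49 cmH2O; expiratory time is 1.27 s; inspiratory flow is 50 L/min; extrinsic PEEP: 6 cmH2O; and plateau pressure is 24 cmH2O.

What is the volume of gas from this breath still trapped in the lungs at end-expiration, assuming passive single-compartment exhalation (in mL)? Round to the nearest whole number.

138

Flow: 50 L/min ÷ 60 = 0.8333 L/s.
R = (PIP − Pplat)/V̇ = (49 − 24) / 0.8333 = 25.0/0.8333 = 30.001 cmH2O·s/L.
C = Vt/(Pplat − PEEP) = 550.0 / (24 − 6) = 550.0/18.0 = 30.556 mL/cmH2O.
τ = R × C = 30.001 × 0.03056 L/cmH2O = 0.9168 s.
Fraction remaining = e^(−Te/τ) = e^(−1.27/0.9168) = 0.2503.
Trapped volume = 550.0 × 0.2503 = 137.67 mL.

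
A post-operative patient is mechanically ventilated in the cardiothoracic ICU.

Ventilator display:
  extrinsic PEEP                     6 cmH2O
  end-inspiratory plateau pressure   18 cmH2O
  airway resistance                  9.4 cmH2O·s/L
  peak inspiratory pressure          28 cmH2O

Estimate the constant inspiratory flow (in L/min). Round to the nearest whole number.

64

flow = (PIP − Pplat) / Raw = (28 − 18) / 9.4 = 1.064 L/s × 60 = 63.84 L/min.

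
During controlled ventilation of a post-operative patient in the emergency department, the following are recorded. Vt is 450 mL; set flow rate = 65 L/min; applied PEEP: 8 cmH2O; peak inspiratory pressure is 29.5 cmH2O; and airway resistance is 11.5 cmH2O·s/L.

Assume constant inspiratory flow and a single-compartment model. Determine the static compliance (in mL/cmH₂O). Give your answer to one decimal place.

49.8

Flow: 65 L/min ÷ 60 = 1.0833 L/s.
Equation of motion (constant flow): PIP = Vt/C + R·V̇ + PEEP.
Vt/C = PIP − R·V̇ − PEEP = 29.5 − 11.5×1.0833 − 8 = 29.5 − 12.458 − 8 = 9.042 cmH2O.
C = Vt / 9.042 = 450 / 9.042 = 49.768 mL/cmH2O.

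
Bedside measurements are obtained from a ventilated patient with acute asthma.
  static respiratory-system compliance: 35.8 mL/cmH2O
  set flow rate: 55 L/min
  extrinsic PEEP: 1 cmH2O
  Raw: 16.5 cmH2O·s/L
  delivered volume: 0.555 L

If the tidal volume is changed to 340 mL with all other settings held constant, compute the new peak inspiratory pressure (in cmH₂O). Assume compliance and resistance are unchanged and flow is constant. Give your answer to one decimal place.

Flow: 55 L/min ÷ 60 = 0.9167 L/s.
PIP = Vt/C + R·V̇ + PEEP (constant-flow equation of motion).
Only the elastic term changes: ΔPIP = ΔVt / C = (340 − 555) / 35.8 = -6.006 cmH2O.
Original PIP = 555/35.8 + 16.5×0.9167 + 1 = 31.628 cmH2O; new PIP = 31.628 + (-6.006) = 25.622 cmH2O.

25.6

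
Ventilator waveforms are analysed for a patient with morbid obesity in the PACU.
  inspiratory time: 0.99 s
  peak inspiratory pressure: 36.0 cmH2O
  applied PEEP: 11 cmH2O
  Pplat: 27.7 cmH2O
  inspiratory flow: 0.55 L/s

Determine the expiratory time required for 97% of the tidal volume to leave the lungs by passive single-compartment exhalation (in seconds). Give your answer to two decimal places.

1.73

Vt = flow × Ti = 0.55 L/s × 0.99 s × 1000 mL/L = 544.5 mL.
R = (PIP − Pplat)/V̇ = (36.0 − 27.7) / 0.55 = 8.3/0.55 = 15.091 cmH2O·s/L.
C = Vt/(Pplat − PEEP) = 544.5 / (27.7 − 11) = 544.5/16.7 = 32.605 mL/cmH2O.
τ = R × C = 15.091 × 0.03261 L/cmH2O = 0.4921 s.
t = −τ·ln(1 − 0.97) = −0.4921·ln(0.03) = 1.726 s.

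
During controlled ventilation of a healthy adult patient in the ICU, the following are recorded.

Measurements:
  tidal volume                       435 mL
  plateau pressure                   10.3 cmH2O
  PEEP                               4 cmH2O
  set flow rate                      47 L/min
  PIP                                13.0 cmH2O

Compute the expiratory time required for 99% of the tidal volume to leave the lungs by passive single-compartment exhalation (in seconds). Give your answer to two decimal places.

1.10

Flow: 47 L/min ÷ 60 = 0.7833 L/s.
R = (PIP − Pplat)/V̇ = (13.0 − 10.3) / 0.7833 = 2.7/0.7833 = 3.447 cmH2O·s/L.
C = Vt/(Pplat − PEEP) = 435.0 / (10.3 − 4) = 435.0/6.3 = 69.048 mL/cmH2O.
τ = R × C = 3.447 × 0.06905 L/cmH2O = 0.238 s.
t = −τ·ln(1 − 0.99) = −0.238·ln(0.01) = 1.096 s.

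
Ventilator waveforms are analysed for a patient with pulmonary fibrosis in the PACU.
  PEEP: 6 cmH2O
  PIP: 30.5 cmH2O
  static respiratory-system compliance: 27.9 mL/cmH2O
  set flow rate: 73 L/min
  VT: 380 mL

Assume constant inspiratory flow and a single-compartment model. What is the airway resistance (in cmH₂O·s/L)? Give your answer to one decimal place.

Flow: 73 L/min ÷ 60 = 1.2167 L/s.
Equation of motion (constant flow): PIP = Vt/C + R·V̇ + PEEP.
R·V̇ = PIP − Vt/C − PEEP = 30.5 − 380/27.9 − 6 = 30.5 − 13.62 − 6 = 10.88 cmH2O.
R = 10.88 / 1.2167 = 8.942 cmH2O·s/L.

8.9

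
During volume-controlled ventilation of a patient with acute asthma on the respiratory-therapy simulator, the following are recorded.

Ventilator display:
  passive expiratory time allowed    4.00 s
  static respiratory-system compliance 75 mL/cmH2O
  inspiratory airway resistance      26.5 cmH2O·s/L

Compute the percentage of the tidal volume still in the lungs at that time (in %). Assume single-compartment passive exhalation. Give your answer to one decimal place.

τ = R × C = 26.5 × 75 mL/cmH2O = 26.5 × 0.075 L/cmH2O = 1.988 s.
Passive exhalation: V(t)/V₀ = e^(−t/τ) = e^(−4.00/1.988) = 0.1337.
Fraction remaining = 0.1337 → 13.37%.

13.4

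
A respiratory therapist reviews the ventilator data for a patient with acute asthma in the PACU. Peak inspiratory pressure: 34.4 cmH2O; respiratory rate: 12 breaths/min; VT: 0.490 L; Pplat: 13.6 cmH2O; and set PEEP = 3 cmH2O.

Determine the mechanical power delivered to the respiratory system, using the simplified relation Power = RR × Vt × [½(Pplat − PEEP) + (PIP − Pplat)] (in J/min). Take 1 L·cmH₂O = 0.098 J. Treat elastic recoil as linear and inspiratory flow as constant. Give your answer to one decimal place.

15.0

Per-breath work = Vt × [½(Pplat−PEEP) + (PIP−Pplat)] = 0.490 × [0.5×10.6 + 20.8] = 0.490 × 26.1 = 12.789 L·cmH2O.
Power = 12 × 12.789 = 153.47 L·cmH2O/min.
× 0.098 J/(L·cmH2O) → 15.04 J/min.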